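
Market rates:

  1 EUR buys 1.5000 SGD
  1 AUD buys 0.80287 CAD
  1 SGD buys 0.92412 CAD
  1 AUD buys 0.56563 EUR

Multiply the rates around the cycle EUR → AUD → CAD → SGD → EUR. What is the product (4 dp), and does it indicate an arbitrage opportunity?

1.0240 (arbitrage exists)

Around EUR → AUD → CAD → SGD → EUR: 1 ÷ 0.56563 × 0.80287 ÷ 0.92412 ÷ 1.5000 = 1.023984
Product > 1; profitable direction is EUR → AUD → CAD → SGD → EUR.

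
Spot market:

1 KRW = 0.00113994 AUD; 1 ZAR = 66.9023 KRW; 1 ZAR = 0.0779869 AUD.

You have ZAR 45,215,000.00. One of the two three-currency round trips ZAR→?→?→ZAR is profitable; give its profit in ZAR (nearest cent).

Profit: ZAR 1,021,095.38

Profitable loop is ZAR → AUD → KRW → ZAR:
ZAR 45,215,000.00 × 0.0779869 = AUD 3,526,177.68
AUD 3,526,177.68 ÷ 0.00113994 = KRW 3,093,301,124
KRW 3,093,301,124 ÷ 66.9023 = ZAR 46,236,095.38
Profit = ZAR 46,236,095.38 − ZAR 45,215,000.00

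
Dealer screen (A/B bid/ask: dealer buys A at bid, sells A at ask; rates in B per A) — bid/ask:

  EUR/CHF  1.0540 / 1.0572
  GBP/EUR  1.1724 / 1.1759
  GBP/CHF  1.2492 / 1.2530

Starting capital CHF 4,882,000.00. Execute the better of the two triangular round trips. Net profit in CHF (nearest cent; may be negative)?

Best loop CHF → EUR → GBP → CHF:
CHF 4,882,000.00 ÷ 1.0572 (buy EUR at ask) = EUR 4,617,858.49
EUR 4,617,858.49 ÷ 1.1759 (buy GBP at ask) = GBP 3,927,084.36
GBP 3,927,084.36 × 1.2492 (sell GBP at bid) = CHF 4,905,713.78

Net profit: CHF 23,713.78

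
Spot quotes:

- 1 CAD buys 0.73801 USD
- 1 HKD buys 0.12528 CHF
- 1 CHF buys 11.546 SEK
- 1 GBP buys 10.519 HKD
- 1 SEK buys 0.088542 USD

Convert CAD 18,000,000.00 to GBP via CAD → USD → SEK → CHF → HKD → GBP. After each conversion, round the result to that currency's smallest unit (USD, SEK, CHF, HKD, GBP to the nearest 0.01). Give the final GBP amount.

GBP 9,860,471.24

CAD 18,000,000.00 × 0.73801 = USD 13,284,180.00
USD 13,284,180.00 ÷ 0.088542 = SEK 150,032,526.94
SEK 150,032,526.94 ÷ 11.546 = CHF 12,994,329.37
CHF 12,994,329.37 ÷ 0.12528 = HKD 103,722,297.01
HKD 103,722,297.01 ÷ 10.519 = GBP 9,860,471.24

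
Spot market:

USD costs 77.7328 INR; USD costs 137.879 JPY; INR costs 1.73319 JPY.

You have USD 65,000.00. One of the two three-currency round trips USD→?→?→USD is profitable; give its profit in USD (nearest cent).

Profitable loop is USD → JPY → INR → USD:
USD 65,000.00 × 137.879 = JPY 8,962,135
JPY 8,962,135 ÷ 1.73319 = INR 5,170,890.09
INR 5,170,890.09 ÷ 77.7328 = USD 66,521.34
Profit = USD 66,521.34 − USD 65,000.00

Profit: USD 1,521.34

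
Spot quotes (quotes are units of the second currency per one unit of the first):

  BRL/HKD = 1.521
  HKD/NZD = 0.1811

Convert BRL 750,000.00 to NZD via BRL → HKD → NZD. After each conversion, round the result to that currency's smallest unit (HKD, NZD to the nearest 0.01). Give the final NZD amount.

BRL 750,000.00 × 1.521 = HKD 1,140,750.00
HKD 1,140,750.00 × 0.1811 = NZD 206,589.83

NZD 206,589.83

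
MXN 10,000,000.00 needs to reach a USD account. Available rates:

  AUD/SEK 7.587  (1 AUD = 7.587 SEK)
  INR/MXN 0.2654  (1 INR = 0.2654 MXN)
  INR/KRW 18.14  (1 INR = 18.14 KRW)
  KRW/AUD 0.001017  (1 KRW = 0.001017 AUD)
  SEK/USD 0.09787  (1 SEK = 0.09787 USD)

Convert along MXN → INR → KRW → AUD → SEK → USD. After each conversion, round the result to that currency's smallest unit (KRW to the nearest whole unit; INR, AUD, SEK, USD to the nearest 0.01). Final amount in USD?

USD 516,151.26

MXN 10,000,000.00 ÷ 0.2654 = INR 37,678,975.13
INR 37,678,975.13 × 18.14 = KRW 683,496,609
KRW 683,496,609 × 0.001017 = AUD 695,116.05
AUD 695,116.05 × 7.587 = SEK 5,273,845.47
SEK 5,273,845.47 × 0.09787 = USD 516,151.26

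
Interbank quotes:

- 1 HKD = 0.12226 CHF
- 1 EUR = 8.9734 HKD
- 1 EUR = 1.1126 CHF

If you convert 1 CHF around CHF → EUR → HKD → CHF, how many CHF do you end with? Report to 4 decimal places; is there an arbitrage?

0.9861 (arbitrage exists)

Around CHF → EUR → HKD → CHF: 1 ÷ 1.1126 × 8.9734 × 0.12226 = 0.986058
Product < 1; profitable direction is CHF → HKD → EUR → CHF.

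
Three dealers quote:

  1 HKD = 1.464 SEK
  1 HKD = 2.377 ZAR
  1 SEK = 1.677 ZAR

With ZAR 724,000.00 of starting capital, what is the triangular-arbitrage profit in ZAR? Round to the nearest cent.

Profit: ZAR 23,796.66

Profitable loop is ZAR → HKD → SEK → ZAR:
ZAR 724,000.00 ÷ 2.377 = HKD 304,585.61
HKD 304,585.61 × 1.464 = SEK 445,913.34
SEK 445,913.34 × 1.677 = ZAR 747,796.66
Profit = ZAR 747,796.66 − ZAR 724,000.00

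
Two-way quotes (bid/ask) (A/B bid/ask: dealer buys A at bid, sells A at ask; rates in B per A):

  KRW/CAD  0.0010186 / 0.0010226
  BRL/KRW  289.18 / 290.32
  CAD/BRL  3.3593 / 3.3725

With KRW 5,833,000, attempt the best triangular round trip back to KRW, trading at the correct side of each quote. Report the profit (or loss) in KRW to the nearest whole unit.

Best loop KRW → BRL → CAD → KRW:
KRW 5,833,000 ÷ 290.32 (buy BRL at ask) = BRL 20,091.62
BRL 20,091.62 ÷ 3.3725 (buy CAD at ask) = CAD 5,957.49
CAD 5,957.49 ÷ 0.0010226 (buy KRW at ask) = KRW 5,825,823

Net result: KRW -7,177 (no profitable arbitrage after spreads)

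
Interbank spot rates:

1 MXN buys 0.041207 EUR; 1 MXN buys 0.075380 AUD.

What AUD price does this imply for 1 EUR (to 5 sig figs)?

EUR/AUD = 1.8293

1 EUR ÷ 0.041207 = 24.2677 MXN
24.2677 MXN × 0.075380 = 1.8293 AUD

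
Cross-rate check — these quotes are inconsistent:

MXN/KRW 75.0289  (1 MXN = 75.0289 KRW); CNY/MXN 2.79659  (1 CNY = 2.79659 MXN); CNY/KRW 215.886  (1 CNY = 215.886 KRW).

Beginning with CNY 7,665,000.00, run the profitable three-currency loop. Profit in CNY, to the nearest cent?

Profit: CNY 221,408.32

Profitable loop is CNY → KRW → MXN → CNY:
CNY 7,665,000.00 × 215.886 = KRW 1,654,766,190
KRW 1,654,766,190 ÷ 75.0289 = MXN 22,055,050.65
MXN 22,055,050.65 ÷ 2.79659 = CNY 7,886,408.32
Profit = CNY 7,886,408.32 − CNY 7,665,000.00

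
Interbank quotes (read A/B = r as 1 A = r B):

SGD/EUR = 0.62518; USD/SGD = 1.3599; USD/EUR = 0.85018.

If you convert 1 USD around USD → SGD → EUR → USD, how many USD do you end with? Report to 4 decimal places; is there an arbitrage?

Around USD → SGD → EUR → USD: 1 × 1.3599 × 0.62518 ÷ 0.85018 = 1.000003
Product ≈ 1 (deviation 0.000%, within rounding noise).

1.0000 (no arbitrage)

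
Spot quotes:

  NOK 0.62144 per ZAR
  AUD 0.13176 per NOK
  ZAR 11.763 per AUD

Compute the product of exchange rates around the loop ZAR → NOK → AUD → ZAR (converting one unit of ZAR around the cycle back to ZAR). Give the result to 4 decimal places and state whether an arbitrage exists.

Around ZAR → NOK → AUD → ZAR: 1 × 0.62144 × 0.13176 × 11.763 = 0.963165
Product < 1; profitable direction is ZAR → AUD → NOK → ZAR.

0.9632 (arbitrage exists)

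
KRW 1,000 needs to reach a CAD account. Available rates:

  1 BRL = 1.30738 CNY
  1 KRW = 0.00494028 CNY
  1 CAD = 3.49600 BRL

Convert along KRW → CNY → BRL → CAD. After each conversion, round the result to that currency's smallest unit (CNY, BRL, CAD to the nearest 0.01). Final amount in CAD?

CAD 1.08

KRW 1,000 × 0.00494028 = CNY 4.94
CNY 4.94 ÷ 1.30738 = BRL 3.78
BRL 3.78 ÷ 3.49600 = CAD 1.08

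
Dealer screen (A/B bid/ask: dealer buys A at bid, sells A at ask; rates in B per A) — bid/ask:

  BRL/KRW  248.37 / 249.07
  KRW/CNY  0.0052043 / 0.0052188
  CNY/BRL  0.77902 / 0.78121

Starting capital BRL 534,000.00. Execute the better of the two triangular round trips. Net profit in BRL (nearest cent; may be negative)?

Net profit: BRL 3,713.98

Best loop BRL → KRW → CNY → BRL:
BRL 534,000.00 × 248.37 (sell BRL at bid) = KRW 132,629,580
KRW 132,629,580 × 0.0052043 (sell KRW at bid) = CNY 690,244.12
CNY 690,244.12 × 0.77902 (sell CNY at bid) = BRL 537,713.98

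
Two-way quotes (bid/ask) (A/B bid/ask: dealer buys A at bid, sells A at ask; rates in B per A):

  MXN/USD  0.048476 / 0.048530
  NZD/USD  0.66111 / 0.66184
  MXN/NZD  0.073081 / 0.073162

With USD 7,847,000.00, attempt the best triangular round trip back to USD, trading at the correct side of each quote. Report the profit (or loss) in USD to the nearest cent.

Best loop USD → NZD → MXN → USD:
USD 7,847,000.00 ÷ 0.66184 (buy NZD at ask) = NZD 11,856,339.90
NZD 11,856,339.90 ÷ 0.073162 (buy MXN at ask) = MXN 162,055,983.99
MXN 162,055,983.99 × 0.048476 (sell MXN at bid) = USD 7,855,825.88

Net profit: USD 8,825.88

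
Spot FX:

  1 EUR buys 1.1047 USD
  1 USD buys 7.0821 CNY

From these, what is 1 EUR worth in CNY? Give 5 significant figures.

1 EUR × 1.1047 = 1.1047 USD
1.1047 USD × 7.0821 = 7.8236 CNY

EUR/CNY = 7.8236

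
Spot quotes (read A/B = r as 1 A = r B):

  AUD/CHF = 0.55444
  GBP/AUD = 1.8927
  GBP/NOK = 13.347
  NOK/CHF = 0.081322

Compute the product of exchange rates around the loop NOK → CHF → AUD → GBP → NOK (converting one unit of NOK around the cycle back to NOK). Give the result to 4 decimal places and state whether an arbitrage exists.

1.0343 (arbitrage exists)

Around NOK → CHF → AUD → GBP → NOK: 1 × 0.081322 ÷ 0.55444 ÷ 1.8927 × 13.347 = 1.034321
Product > 1; profitable direction is NOK → CHF → AUD → GBP → NOK.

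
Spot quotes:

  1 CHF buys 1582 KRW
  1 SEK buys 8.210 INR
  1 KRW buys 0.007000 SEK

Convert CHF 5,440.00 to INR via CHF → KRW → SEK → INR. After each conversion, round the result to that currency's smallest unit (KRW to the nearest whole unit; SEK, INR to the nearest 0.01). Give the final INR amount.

CHF 5,440.00 × 1582 = KRW 8,606,080
KRW 8,606,080 × 0.007000 = SEK 60,242.56
SEK 60,242.56 × 8.210 = INR 494,591.42

INR 494,591.42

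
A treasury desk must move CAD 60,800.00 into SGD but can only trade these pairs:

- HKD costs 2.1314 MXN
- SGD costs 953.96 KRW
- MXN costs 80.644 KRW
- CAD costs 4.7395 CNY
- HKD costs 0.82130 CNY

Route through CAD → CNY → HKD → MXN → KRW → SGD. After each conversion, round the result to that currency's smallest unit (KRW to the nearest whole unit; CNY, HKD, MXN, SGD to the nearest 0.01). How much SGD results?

CAD 60,800.00 × 4.7395 = CNY 288,161.60
CNY 288,161.60 ÷ 0.82130 = HKD 350,860.34
HKD 350,860.34 × 2.1314 = MXN 747,823.73
MXN 747,823.73 × 80.644 = KRW 60,307,497
KRW 60,307,497 ÷ 953.96 = SGD 63,218.06

SGD 63,218.06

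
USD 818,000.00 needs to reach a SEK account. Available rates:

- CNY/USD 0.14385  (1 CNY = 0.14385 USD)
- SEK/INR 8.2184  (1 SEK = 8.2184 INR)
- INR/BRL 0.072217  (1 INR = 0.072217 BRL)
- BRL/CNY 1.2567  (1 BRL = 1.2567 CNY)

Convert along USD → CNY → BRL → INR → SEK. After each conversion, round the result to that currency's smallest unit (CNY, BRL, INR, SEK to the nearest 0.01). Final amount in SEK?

SEK 7,624,038.90

USD 818,000.00 ÷ 0.14385 = CNY 5,686,478.97
CNY 5,686,478.97 ÷ 1.2567 = BRL 4,524,929.55
BRL 4,524,929.55 ÷ 0.072217 = INR 62,657,401.30
INR 62,657,401.30 ÷ 8.2184 = SEK 7,624,038.90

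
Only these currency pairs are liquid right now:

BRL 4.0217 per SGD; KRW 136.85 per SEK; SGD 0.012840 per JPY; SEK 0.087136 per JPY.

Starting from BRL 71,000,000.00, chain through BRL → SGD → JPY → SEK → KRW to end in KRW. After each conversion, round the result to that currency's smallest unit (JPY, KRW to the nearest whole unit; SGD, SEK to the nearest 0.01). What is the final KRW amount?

KRW 16,395,553,220

BRL 71,000,000.00 ÷ 4.0217 = SGD 17,654,225.82
SGD 17,654,225.82 ÷ 0.012840 = JPY 1,374,939,706
JPY 1,374,939,706 × 0.087136 = SEK 119,806,746.22
SEK 119,806,746.22 × 136.85 = KRW 16,395,553,220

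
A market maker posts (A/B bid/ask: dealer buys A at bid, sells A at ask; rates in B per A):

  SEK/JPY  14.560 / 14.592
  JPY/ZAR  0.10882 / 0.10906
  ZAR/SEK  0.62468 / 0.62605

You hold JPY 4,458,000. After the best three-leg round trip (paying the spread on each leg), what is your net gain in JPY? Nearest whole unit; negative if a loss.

Best loop JPY → SEK → ZAR → JPY:
JPY 4,458,000 ÷ 14.592 (buy SEK at ask) = SEK 305,509.87
SEK 305,509.87 ÷ 0.62605 (buy ZAR at ask) = ZAR 487,995.96
ZAR 487,995.96 ÷ 0.10906 (buy JPY at ask) = JPY 4,474,564

Net profit: JPY 16,564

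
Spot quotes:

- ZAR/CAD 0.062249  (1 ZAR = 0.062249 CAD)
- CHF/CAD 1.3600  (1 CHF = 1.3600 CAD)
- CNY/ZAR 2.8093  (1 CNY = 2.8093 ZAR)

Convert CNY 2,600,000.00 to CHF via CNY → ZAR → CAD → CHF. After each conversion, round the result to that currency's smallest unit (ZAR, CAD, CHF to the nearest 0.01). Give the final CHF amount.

CNY 2,600,000.00 × 2.8093 = ZAR 7,304,180.00
ZAR 7,304,180.00 × 0.062249 = CAD 454,677.90
CAD 454,677.90 ÷ 1.3600 = CHF 334,321.99

CHF 334,321.99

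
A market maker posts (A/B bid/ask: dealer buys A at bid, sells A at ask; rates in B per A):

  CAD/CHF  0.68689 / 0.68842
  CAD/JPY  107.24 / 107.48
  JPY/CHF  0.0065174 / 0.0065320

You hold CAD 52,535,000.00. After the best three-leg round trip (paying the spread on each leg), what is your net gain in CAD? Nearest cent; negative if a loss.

Best loop CAD → JPY → CHF → CAD:
CAD 52,535,000.00 × 107.24 (sell CAD at bid) = JPY 5,633,853,400
JPY 5,633,853,400 × 0.0065174 (sell JPY at bid) = CHF 36,718,076.15
CHF 36,718,076.15 ÷ 0.68842 (buy CAD at ask) = CAD 53,336,736.51

Net profit: CAD 801,736.51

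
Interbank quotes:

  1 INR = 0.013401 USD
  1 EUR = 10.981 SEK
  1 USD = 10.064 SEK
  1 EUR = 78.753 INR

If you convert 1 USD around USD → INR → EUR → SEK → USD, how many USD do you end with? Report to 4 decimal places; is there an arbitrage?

Around USD → INR → EUR → SEK → USD: 1 ÷ 0.013401 ÷ 78.753 × 10.981 ÷ 10.064 = 1.033872
Product > 1; profitable direction is USD → INR → EUR → SEK → USD.

1.0339 (arbitrage exists)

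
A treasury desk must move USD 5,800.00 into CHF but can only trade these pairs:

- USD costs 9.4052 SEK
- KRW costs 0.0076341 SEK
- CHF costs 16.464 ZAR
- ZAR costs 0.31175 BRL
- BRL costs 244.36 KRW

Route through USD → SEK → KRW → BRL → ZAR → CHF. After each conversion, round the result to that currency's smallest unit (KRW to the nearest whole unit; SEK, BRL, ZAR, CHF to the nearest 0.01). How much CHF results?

USD 5,800.00 × 9.4052 = SEK 54,550.16
SEK 54,550.16 ÷ 0.0076341 = KRW 7,145,591
KRW 7,145,591 ÷ 244.36 = BRL 29,242.06
BRL 29,242.06 ÷ 0.31175 = ZAR 93,799.71
ZAR 93,799.71 ÷ 16.464 = CHF 5,697.26

CHF 5,697.26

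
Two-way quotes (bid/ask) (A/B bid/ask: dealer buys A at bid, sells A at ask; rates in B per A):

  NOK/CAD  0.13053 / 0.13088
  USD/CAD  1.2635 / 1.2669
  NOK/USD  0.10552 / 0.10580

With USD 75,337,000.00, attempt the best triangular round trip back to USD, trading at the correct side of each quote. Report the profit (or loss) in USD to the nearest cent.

Best loop USD → CAD → NOK → USD:
USD 75,337,000.00 × 1.2635 (sell USD at bid) = CAD 95,188,299.50
CAD 95,188,299.50 ÷ 0.13088 (buy NOK at ask) = NOK 727,294,464.39
NOK 727,294,464.39 × 0.10552 (sell NOK at bid) = USD 76,744,111.88

Net profit: USD 1,407,111.88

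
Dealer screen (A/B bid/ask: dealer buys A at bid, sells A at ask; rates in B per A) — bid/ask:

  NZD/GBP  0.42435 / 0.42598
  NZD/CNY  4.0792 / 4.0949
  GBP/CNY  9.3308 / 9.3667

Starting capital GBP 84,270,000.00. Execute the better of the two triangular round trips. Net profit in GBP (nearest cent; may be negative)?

Net profit: GBP 1,883,350.73

Best loop GBP → NZD → CNY → GBP:
GBP 84,270,000.00 ÷ 0.42598 (buy NZD at ask) = NZD 197,826,189.02
NZD 197,826,189.02 × 4.0792 (sell NZD at bid) = CNY 806,972,590.26
CNY 806,972,590.26 ÷ 9.3667 (buy GBP at ask) = GBP 86,153,350.73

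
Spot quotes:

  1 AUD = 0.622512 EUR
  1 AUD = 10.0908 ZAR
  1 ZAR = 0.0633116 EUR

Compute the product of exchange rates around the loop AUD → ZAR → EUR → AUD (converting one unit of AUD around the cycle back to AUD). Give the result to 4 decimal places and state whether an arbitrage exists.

1.0263 (arbitrage exists)

Around AUD → ZAR → EUR → AUD: 1 × 10.0908 × 0.0633116 ÷ 0.622512 = 1.026269
Product > 1; profitable direction is AUD → ZAR → EUR → AUD.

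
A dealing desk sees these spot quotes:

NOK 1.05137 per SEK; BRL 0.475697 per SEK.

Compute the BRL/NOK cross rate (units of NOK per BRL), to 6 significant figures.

1 BRL ÷ 0.475697 = 2.10218 SEK
2.10218 SEK × 1.05137 = 2.21017 NOK

BRL/NOK = 2.21017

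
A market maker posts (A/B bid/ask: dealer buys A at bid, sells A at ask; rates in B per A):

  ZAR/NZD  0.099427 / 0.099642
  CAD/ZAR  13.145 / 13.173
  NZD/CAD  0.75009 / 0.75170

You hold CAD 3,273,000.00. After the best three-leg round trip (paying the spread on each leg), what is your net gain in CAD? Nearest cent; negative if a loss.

Net profit: CAD 44,220.40

Best loop CAD → NZD → ZAR → CAD:
CAD 3,273,000.00 ÷ 0.75170 (buy NZD at ask) = NZD 4,354,130.64
NZD 4,354,130.64 ÷ 0.099642 (buy ZAR at ask) = ZAR 43,697,744.30
ZAR 43,697,744.30 ÷ 13.173 (buy CAD at ask) = CAD 3,317,220.40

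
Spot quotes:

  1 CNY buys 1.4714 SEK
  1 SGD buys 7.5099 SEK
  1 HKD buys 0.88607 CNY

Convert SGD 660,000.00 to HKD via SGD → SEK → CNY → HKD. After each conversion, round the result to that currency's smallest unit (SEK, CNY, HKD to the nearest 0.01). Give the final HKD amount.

SGD 660,000.00 × 7.5099 = SEK 4,956,534.00
SEK 4,956,534.00 ÷ 1.4714 = CNY 3,368,583.66
CNY 3,368,583.66 ÷ 0.88607 = HKD 3,801,712.80

HKD 3,801,712.80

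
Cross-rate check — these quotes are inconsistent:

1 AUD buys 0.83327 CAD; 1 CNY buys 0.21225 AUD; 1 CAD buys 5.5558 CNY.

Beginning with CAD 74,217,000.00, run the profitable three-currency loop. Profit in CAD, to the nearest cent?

Profitable loop is CAD → AUD → CNY → CAD:
CAD 74,217,000.00 ÷ 0.83327 = AUD 89,067,169.10
AUD 89,067,169.10 ÷ 0.21225 = CNY 419,633,305.56
CNY 419,633,305.56 ÷ 5.5558 = CAD 75,530,671.65
Profit = CAD 75,530,671.65 − CAD 74,217,000.00

Profit: CAD 1,313,671.65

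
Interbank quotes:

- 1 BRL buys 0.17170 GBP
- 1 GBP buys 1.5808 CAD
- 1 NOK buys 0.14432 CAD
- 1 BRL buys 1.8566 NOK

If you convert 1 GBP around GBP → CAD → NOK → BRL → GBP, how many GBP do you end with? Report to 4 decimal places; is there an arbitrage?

Around GBP → CAD → NOK → BRL → GBP: 1 × 1.5808 ÷ 0.14432 ÷ 1.8566 × 0.17170 = 1.012983
Product > 1; profitable direction is GBP → CAD → NOK → BRL → GBP.

1.0130 (arbitrage exists)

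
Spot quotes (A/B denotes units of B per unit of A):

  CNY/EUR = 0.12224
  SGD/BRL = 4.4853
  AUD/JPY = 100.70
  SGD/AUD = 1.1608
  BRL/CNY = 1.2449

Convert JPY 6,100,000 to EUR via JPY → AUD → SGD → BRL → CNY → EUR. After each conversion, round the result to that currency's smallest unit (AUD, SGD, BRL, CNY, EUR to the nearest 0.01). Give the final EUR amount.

EUR 35,619.04

JPY 6,100,000 ÷ 100.70 = AUD 60,575.97
AUD 60,575.97 ÷ 1.1608 = SGD 52,184.67
SGD 52,184.67 × 4.4853 = BRL 234,063.90
BRL 234,063.90 × 1.2449 = CNY 291,386.15
CNY 291,386.15 × 0.12224 = EUR 35,619.04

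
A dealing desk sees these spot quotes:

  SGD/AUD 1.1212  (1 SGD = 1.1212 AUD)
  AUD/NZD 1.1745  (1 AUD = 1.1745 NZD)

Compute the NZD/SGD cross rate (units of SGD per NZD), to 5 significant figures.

1 NZD ÷ 1.1745 = 0.851426 AUD
0.851426 AUD ÷ 1.1212 = 0.759388 SGD

NZD/SGD = 0.75939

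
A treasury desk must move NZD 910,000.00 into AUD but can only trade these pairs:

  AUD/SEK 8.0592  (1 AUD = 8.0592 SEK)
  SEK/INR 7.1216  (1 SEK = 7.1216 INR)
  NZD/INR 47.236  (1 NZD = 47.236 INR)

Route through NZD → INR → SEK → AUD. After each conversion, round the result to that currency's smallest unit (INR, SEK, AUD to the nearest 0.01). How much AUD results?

AUD 748,936.50

NZD 910,000.00 × 47.236 = INR 42,984,760.00
INR 42,984,760.00 ÷ 7.1216 = SEK 6,035,829.03
SEK 6,035,829.03 ÷ 8.0592 = AUD 748,936.50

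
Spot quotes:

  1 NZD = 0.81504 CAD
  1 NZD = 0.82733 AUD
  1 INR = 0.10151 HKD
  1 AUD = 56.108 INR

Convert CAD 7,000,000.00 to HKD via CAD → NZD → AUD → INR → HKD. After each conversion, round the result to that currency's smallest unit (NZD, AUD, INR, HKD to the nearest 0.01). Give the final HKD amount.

HKD 40,469,841.68

CAD 7,000,000.00 ÷ 0.81504 = NZD 8,588,535.53
NZD 8,588,535.53 × 0.82733 = AUD 7,105,553.10
AUD 7,105,553.10 × 56.108 = INR 398,678,373.33
INR 398,678,373.33 × 0.10151 = HKD 40,469,841.68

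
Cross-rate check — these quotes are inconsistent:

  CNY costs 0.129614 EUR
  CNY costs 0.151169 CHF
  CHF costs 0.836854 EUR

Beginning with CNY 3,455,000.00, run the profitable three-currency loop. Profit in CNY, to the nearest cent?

Profitable loop is CNY → EUR → CHF → CNY:
CNY 3,455,000.00 × 0.129614 = EUR 447,816.37
EUR 447,816.37 ÷ 0.836854 = CHF 535,118.87
CHF 535,118.87 ÷ 0.151169 = CNY 3,539,871.76
Profit = CNY 3,539,871.76 − CNY 3,455,000.00

Profit: CNY 84,871.76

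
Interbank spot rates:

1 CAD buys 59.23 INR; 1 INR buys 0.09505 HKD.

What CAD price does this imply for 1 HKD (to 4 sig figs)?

HKD/CAD = 0.1776

1 HKD ÷ 0.09505 = 10.5208 INR
10.5208 INR ÷ 59.23 = 0.177626 CAD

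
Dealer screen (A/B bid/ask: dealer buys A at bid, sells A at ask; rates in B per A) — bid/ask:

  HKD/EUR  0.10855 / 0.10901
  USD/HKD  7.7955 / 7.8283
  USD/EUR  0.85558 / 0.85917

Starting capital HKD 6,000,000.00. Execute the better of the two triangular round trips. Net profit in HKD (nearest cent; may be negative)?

Best loop HKD → USD → EUR → HKD:
HKD 6,000,000.00 ÷ 7.8283 (buy USD at ask) = USD 766,449.93
USD 766,449.93 × 0.85558 (sell USD at bid) = EUR 655,759.23
EUR 655,759.23 ÷ 0.10901 (buy HKD at ask) = HKD 6,015,587.86

Net profit: HKD 15,587.86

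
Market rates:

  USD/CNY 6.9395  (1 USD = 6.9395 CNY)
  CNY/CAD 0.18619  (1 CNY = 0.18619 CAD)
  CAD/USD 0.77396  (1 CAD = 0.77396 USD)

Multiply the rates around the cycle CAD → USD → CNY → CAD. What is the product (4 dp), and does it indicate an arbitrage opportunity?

Around CAD → USD → CNY → CAD: 1 × 0.77396 × 6.9395 × 0.18619 = 1.000007
Product ≈ 1 (deviation 0.001%, within rounding noise).

1.0000 (no arbitrage)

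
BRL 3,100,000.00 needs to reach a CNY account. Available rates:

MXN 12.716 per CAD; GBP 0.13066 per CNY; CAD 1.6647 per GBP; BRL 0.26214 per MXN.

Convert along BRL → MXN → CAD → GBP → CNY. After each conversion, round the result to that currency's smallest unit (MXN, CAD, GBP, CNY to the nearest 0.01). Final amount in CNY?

CNY 4,275,621.46

BRL 3,100,000.00 ÷ 0.26214 = MXN 11,825,741.97
MXN 11,825,741.97 ÷ 12.716 = CAD 929,989.15
CAD 929,989.15 ÷ 1.6647 = GBP 558,652.70
GBP 558,652.70 ÷ 0.13066 = CNY 4,275,621.46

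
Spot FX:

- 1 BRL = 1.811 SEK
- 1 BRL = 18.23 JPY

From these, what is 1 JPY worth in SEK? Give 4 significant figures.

JPY/SEK = 0.09934

1 JPY ÷ 18.23 = 0.0548546 BRL
0.0548546 BRL × 1.811 = 0.0993417 SEK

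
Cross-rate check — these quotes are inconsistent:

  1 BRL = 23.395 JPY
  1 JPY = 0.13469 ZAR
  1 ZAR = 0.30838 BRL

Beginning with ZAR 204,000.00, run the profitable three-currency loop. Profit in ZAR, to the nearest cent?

Profitable loop is ZAR → JPY → BRL → ZAR:
ZAR 204,000.00 ÷ 0.13469 = JPY 1,514,589
JPY 1,514,589 ÷ 23.395 = BRL 64,739.86
BRL 64,739.86 ÷ 0.30838 = ZAR 209,935.34
Profit = ZAR 209,935.34 − ZAR 204,000.00

Profit: ZAR 5,935.34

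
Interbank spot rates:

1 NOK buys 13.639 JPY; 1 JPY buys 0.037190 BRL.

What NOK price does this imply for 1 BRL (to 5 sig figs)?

BRL/NOK = 1.9715

1 BRL ÷ 0.037190 = 26.8889 JPY
26.8889 JPY ÷ 13.639 = 1.97148 NOK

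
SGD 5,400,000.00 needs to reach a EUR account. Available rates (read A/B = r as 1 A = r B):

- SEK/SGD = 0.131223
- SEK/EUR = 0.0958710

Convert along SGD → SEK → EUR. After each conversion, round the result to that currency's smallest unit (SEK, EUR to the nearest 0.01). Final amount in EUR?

SGD 5,400,000.00 ÷ 0.131223 = SEK 41,151,322.56
SEK 41,151,322.56 × 0.0958710 = EUR 3,945,218.45

EUR 3,945,218.45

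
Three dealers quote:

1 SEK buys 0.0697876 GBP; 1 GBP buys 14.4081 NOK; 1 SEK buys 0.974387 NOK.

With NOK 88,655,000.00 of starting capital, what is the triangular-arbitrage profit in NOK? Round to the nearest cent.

Profit: NOK 2,831,440.42

Profitable loop is NOK → SEK → GBP → NOK:
NOK 88,655,000.00 ÷ 0.974387 = SEK 90,985,409.29
SEK 90,985,409.29 × 0.0697876 = GBP 6,349,653.35
GBP 6,349,653.35 × 14.4081 = NOK 91,486,440.42
Profit = NOK 91,486,440.42 − NOK 88,655,000.00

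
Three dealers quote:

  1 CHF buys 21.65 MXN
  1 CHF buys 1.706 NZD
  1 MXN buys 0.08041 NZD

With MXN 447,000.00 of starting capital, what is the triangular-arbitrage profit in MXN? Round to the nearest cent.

Profitable loop is MXN → NZD → CHF → MXN:
MXN 447,000.00 × 0.08041 = NZD 35,943.27
NZD 35,943.27 ÷ 1.706 = CHF 21,068.74
CHF 21,068.74 × 21.65 = MXN 456,138.22
Profit = MXN 456,138.22 − MXN 447,000.00

Profit: MXN 9,138.22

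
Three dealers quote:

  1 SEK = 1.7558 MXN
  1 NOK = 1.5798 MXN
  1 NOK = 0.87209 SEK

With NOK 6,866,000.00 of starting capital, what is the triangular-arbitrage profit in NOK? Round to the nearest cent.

Profitable loop is NOK → MXN → SEK → NOK:
NOK 6,866,000.00 × 1.5798 = MXN 10,846,906.80
MXN 10,846,906.80 ÷ 1.7558 = SEK 6,177,757.60
SEK 6,177,757.60 ÷ 0.87209 = NOK 7,083,853.28
Profit = NOK 7,083,853.28 − NOK 6,866,000.00

Profit: NOK 217,853.28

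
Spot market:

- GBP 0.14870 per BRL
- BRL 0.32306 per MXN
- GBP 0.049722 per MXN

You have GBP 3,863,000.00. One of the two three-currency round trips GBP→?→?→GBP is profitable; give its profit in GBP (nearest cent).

Profitable loop is GBP → BRL → MXN → GBP:
GBP 3,863,000.00 ÷ 0.14870 = BRL 25,978,480.16
BRL 25,978,480.16 ÷ 0.32306 = MXN 80,413,793.60
MXN 80,413,793.60 × 0.049722 = GBP 3,998,334.65
Profit = GBP 3,998,334.65 − GBP 3,863,000.00

Profit: GBP 135,334.65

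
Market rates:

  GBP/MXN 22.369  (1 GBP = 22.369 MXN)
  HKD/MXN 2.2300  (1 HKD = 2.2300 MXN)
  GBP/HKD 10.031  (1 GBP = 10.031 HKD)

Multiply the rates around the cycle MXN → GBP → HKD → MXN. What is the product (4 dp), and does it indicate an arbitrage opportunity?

Around MXN → GBP → HKD → MXN: 1 ÷ 22.369 × 10.031 × 2.2300 = 1.000006
Product ≈ 1 (deviation 0.001%, within rounding noise).

1.0000 (no arbitrage)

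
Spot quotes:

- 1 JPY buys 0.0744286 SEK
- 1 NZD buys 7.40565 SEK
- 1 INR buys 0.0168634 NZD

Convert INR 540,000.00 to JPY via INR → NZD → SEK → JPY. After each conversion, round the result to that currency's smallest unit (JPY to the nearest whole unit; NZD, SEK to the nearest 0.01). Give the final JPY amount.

JPY 906,071

INR 540,000.00 × 0.0168634 = NZD 9,106.24
NZD 9,106.24 × 7.40565 = SEK 67,437.63
SEK 67,437.63 ÷ 0.0744286 = JPY 906,071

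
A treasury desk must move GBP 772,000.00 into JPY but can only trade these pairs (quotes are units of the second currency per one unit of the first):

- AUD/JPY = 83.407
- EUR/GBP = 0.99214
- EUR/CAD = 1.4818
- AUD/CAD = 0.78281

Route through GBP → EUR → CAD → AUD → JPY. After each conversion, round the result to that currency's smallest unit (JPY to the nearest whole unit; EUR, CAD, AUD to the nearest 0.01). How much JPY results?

JPY 122,851,387

GBP 772,000.00 ÷ 0.99214 = EUR 778,115.99
EUR 778,115.99 × 1.4818 = CAD 1,153,012.27
CAD 1,153,012.27 ÷ 0.78281 = AUD 1,472,914.59
AUD 1,472,914.59 × 83.407 = JPY 122,851,387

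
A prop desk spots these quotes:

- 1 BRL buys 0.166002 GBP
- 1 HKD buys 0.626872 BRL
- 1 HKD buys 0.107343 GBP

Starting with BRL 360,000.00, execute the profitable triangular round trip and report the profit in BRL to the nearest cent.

Profit: BRL 11,350.52

Profitable loop is BRL → HKD → GBP → BRL:
BRL 360,000.00 ÷ 0.626872 = HKD 574,279.92
HKD 574,279.92 × 0.107343 = GBP 61,644.93
GBP 61,644.93 ÷ 0.166002 = BRL 371,350.52
Profit = BRL 371,350.52 − BRL 360,000.00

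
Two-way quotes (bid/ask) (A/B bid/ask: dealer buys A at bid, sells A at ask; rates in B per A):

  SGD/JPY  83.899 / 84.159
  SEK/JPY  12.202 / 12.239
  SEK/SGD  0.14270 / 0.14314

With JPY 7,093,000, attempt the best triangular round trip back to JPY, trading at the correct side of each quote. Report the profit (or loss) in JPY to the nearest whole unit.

Best loop JPY → SGD → SEK → JPY:
JPY 7,093,000 ÷ 84.159 (buy SGD at ask) = SGD 84,280.94
SGD 84,280.94 ÷ 0.14314 (buy SEK at ask) = SEK 588,800.79
SEK 588,800.79 × 12.202 (sell SEK at bid) = JPY 7,184,547

Net profit: JPY 91,547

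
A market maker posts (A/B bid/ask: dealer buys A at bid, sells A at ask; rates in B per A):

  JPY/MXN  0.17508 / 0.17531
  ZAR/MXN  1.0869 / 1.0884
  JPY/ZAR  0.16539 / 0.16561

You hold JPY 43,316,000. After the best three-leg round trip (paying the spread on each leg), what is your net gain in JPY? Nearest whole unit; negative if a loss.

Best loop JPY → ZAR → MXN → JPY:
JPY 43,316,000 × 0.16539 (sell JPY at bid) = ZAR 7,164,033.24
ZAR 7,164,033.24 × 1.0869 (sell ZAR at bid) = MXN 7,786,587.73
MXN 7,786,587.73 ÷ 0.17531 (buy JPY at ask) = JPY 44,416,107

Net profit: JPY 1,100,107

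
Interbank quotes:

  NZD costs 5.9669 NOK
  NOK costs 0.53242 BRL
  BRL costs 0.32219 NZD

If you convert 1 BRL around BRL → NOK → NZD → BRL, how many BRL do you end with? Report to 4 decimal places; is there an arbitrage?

0.9770 (arbitrage exists)

Around BRL → NOK → NZD → BRL: 1 ÷ 0.53242 ÷ 5.9669 ÷ 0.32219 = 0.976978
Product < 1; profitable direction is BRL → NZD → NOK → BRL.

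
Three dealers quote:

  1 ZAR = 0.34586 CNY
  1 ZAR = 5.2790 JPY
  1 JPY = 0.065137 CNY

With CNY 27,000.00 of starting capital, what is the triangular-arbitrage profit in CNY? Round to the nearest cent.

Profitable loop is CNY → JPY → ZAR → CNY:
CNY 27,000.00 ÷ 0.065137 = JPY 414,511
JPY 414,511 ÷ 5.2790 = ZAR 78,520.73
ZAR 78,520.73 × 0.34586 = CNY 27,157.18
Profit = CNY 27,157.18 − CNY 27,000.00

Profit: CNY 157.18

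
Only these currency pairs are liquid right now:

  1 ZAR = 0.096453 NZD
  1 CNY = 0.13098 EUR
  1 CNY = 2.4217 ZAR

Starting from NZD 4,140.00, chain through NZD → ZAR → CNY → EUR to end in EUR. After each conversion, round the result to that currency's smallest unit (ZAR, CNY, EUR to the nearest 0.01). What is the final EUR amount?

NZD 4,140.00 ÷ 0.096453 = ZAR 42,922.46
ZAR 42,922.46 ÷ 2.4217 = CNY 17,724.10
CNY 17,724.10 × 0.13098 = EUR 2,321.50

EUR 2,321.50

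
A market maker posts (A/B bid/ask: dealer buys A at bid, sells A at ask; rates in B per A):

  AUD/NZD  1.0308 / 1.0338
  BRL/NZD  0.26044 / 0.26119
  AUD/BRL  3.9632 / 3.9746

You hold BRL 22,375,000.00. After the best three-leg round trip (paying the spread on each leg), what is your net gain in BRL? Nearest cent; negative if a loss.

Best loop BRL → NZD → AUD → BRL:
BRL 22,375,000.00 × 0.26044 (sell BRL at bid) = NZD 5,827,345.00
NZD 5,827,345.00 ÷ 1.0338 (buy AUD at ask) = AUD 5,636,820.47
AUD 5,636,820.47 × 3.9632 (sell AUD at bid) = BRL 22,339,846.88

Net result: BRL -35,153.12 (no profitable arbitrage after spreads)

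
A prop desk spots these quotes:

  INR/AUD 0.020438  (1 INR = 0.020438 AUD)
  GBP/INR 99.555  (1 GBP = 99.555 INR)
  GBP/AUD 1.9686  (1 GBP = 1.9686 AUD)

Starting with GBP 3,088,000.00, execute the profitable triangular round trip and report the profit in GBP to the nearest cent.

Profitable loop is GBP → INR → AUD → GBP:
GBP 3,088,000.00 × 99.555 = INR 307,425,840.00
INR 307,425,840.00 × 0.020438 = AUD 6,283,169.32
AUD 6,283,169.32 ÷ 1.9686 = GBP 3,191,694.26
Profit = GBP 3,191,694.26 − GBP 3,088,000.00

Profit: GBP 103,694.26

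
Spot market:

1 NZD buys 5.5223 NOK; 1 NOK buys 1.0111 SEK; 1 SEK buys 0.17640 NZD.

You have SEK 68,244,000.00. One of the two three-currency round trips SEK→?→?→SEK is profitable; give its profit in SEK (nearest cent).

Profitable loop is SEK → NOK → NZD → SEK:
SEK 68,244,000.00 ÷ 1.0111 = NOK 67,494,807.64
NOK 67,494,807.64 ÷ 5.5223 = NZD 12,222,227.63
NZD 12,222,227.63 ÷ 0.17640 = SEK 69,287,004.70
Profit = SEK 69,287,004.70 − SEK 68,244,000.00

Profit: SEK 1,043,004.70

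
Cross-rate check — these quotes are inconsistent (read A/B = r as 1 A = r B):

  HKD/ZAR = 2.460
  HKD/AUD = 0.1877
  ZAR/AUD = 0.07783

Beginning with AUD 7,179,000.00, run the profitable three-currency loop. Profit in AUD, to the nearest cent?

Profitable loop is AUD → HKD → ZAR → AUD:
AUD 7,179,000.00 ÷ 0.1877 = HKD 38,247,202.98
HKD 38,247,202.98 × 2.460 = ZAR 94,088,119.34
ZAR 94,088,119.34 × 0.07783 = AUD 7,322,878.33
Profit = AUD 7,322,878.33 − AUD 7,179,000.00

Profit: AUD 143,878.33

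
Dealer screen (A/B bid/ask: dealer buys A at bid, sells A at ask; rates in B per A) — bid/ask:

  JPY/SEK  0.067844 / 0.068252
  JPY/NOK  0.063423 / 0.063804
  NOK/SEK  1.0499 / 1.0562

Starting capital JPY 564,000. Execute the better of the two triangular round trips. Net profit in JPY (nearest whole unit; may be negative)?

Best loop JPY → SEK → NOK → JPY:
JPY 564,000 × 0.067844 (sell JPY at bid) = SEK 38,264.02
SEK 38,264.02 ÷ 1.0562 (buy NOK at ask) = NOK 36,228.00
NOK 36,228.00 ÷ 0.063804 (buy JPY at ask) = JPY 567,801

Net profit: JPY 3,801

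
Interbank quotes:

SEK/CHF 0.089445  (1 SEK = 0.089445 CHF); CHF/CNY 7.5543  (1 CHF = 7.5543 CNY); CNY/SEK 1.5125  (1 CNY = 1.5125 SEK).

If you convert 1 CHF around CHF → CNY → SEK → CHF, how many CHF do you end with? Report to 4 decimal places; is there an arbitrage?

Around CHF → CNY → SEK → CHF: 1 × 7.5543 × 1.5125 × 0.089445 = 1.021988
Product > 1; profitable direction is CHF → CNY → SEK → CHF.

1.0220 (arbitrage exists)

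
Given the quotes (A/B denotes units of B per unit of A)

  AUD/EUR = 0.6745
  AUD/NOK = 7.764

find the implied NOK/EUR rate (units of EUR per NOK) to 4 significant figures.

1 NOK ÷ 7.764 = 0.1288 AUD
0.1288 AUD × 0.6745 = 0.0868753 EUR

NOK/EUR = 0.08688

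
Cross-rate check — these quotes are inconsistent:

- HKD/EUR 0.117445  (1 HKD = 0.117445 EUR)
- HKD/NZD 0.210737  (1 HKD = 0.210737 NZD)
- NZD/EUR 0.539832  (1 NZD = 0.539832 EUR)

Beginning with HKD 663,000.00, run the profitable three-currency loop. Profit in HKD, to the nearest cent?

Profitable loop is HKD → EUR → NZD → HKD:
HKD 663,000.00 × 0.117445 = EUR 77,866.03
EUR 77,866.03 ÷ 0.539832 = NZD 144,241.24
NZD 144,241.24 ÷ 0.210737 = HKD 684,460.90
Profit = HKD 684,460.90 − HKD 663,000.00

Profit: HKD 21,460.90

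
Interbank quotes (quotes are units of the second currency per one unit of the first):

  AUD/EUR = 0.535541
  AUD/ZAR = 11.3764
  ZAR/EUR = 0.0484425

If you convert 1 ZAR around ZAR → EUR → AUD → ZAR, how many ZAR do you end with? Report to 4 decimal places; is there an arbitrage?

Around ZAR → EUR → AUD → ZAR: 1 × 0.0484425 ÷ 0.535541 × 11.3764 = 1.029055
Product > 1; profitable direction is ZAR → EUR → AUD → ZAR.

1.0291 (arbitrage exists)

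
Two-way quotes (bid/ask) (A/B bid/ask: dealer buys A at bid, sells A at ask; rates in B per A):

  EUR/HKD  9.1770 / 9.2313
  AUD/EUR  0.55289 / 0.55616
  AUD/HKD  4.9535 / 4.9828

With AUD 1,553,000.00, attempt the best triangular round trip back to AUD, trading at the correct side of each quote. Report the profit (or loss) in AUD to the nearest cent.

Best loop AUD → EUR → HKD → AUD:
AUD 1,553,000.00 × 0.55289 (sell AUD at bid) = EUR 858,638.17
EUR 858,638.17 × 9.1770 (sell EUR at bid) = HKD 7,879,722.49
HKD 7,879,722.49 ÷ 4.9828 (buy AUD at ask) = AUD 1,581,384.46

Net profit: AUD 28,384.46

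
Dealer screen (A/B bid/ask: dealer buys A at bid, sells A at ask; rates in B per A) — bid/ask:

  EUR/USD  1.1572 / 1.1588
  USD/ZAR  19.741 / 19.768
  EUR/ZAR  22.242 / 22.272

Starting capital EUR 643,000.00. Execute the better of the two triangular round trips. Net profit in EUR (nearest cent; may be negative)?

Net profit: EUR 16,522.06

Best loop EUR → USD → ZAR → EUR:
EUR 643,000.00 × 1.1572 (sell EUR at bid) = USD 744,079.60
USD 744,079.60 × 19.741 (sell USD at bid) = ZAR 14,688,875.38
ZAR 14,688,875.38 ÷ 22.272 (buy EUR at ask) = EUR 659,522.06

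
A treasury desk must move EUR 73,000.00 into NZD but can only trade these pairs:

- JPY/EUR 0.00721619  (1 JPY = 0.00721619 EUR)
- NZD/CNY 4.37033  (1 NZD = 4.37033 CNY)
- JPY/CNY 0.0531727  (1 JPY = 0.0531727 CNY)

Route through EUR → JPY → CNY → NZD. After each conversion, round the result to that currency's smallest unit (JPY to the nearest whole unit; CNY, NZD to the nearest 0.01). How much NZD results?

NZD 123,080.54

EUR 73,000.00 ÷ 0.00721619 = JPY 10,116,142
JPY 10,116,142 × 0.0531727 = CNY 537,902.58
CNY 537,902.58 ÷ 4.37033 = NZD 123,080.54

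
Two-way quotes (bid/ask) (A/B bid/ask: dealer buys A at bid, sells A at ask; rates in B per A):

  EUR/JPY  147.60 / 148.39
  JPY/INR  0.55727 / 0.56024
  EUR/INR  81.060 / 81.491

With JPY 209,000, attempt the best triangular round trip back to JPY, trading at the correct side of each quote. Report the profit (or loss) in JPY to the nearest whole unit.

Net profit: JPY 1,954

Best loop JPY → INR → EUR → JPY:
JPY 209,000 × 0.55727 (sell JPY at bid) = INR 116,469.43
INR 116,469.43 ÷ 81.491 (buy EUR at ask) = EUR 1,429.23
EUR 1,429.23 × 147.60 (sell EUR at bid) = JPY 210,954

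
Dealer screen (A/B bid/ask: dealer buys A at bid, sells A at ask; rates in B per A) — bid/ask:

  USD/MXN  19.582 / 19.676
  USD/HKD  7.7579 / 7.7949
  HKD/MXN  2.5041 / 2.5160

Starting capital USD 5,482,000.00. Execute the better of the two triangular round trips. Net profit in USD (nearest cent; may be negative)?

Best loop USD → MXN → HKD → USD:
USD 5,482,000.00 × 19.582 (sell USD at bid) = MXN 107,348,524.00
MXN 107,348,524.00 ÷ 2.5160 (buy HKD at ask) = HKD 42,666,344.99
HKD 42,666,344.99 ÷ 7.7949 (buy USD at ask) = USD 5,473,623.14

Net result: USD -8,376.86 (no profitable arbitrage after spreads)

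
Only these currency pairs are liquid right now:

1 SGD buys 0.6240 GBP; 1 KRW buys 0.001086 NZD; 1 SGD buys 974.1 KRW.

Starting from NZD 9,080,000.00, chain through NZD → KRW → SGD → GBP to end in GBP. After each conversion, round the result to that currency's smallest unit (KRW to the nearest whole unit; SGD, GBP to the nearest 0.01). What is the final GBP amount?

NZD 9,080,000.00 ÷ 0.001086 = KRW 8,360,957,643
KRW 8,360,957,643 ÷ 974.1 = SGD 8,583,264.19
SGD 8,583,264.19 × 0.6240 = GBP 5,355,956.85

GBP 5,355,956.85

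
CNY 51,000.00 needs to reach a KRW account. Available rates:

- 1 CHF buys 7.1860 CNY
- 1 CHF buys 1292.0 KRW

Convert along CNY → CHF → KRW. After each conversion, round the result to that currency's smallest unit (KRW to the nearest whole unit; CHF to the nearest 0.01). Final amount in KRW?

KRW 9,169,492

CNY 51,000.00 ÷ 7.1860 = CHF 7,097.13
CHF 7,097.13 × 1292.0 = KRW 9,169,492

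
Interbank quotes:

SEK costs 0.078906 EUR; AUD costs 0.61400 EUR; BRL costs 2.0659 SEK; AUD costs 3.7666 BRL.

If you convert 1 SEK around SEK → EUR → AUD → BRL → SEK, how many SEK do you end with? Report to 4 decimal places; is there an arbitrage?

Around SEK → EUR → AUD → BRL → SEK: 1 × 0.078906 ÷ 0.61400 × 3.7666 × 2.0659 = 1.000001
Product ≈ 1 (deviation 0.000%, within rounding noise).

1.0000 (no arbitrage)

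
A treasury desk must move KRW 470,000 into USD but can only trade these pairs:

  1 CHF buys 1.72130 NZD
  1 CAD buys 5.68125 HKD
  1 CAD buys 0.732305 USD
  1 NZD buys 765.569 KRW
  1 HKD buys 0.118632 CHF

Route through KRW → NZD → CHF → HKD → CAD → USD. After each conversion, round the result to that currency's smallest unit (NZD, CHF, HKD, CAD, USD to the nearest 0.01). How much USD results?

KRW 470,000 ÷ 765.569 = NZD 613.92
NZD 613.92 ÷ 1.72130 = CHF 356.66
CHF 356.66 ÷ 0.118632 = HKD 3,006.44
HKD 3,006.44 ÷ 5.68125 = CAD 529.19
CAD 529.19 × 0.732305 = USD 387.53

USD 387.53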